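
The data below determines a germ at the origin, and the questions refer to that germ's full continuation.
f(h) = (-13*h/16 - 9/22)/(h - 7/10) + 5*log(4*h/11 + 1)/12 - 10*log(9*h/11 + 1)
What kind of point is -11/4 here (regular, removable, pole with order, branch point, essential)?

The point is a logarithmic branch point.

The term (5/12)*log(1 - h/(-11/4)) has argument 1 - -11/4/(-11/4) = 0 at -11/4: a logarithmic (infinitely-sheeted) branch point; the remaining terms are analytic or single-valued there.


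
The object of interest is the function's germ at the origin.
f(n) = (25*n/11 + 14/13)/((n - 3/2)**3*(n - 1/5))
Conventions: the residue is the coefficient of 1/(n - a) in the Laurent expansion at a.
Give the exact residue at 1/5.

At the order-1 pole 1/5 set g(n) = (n - (1/5))*f(n) = (25*n/11 + 14/13)/(n - 3/2)**3.
Simple pole: residue = g(a) at a = 1/5, which is -219000/314171.

The residue is -219000/314171.


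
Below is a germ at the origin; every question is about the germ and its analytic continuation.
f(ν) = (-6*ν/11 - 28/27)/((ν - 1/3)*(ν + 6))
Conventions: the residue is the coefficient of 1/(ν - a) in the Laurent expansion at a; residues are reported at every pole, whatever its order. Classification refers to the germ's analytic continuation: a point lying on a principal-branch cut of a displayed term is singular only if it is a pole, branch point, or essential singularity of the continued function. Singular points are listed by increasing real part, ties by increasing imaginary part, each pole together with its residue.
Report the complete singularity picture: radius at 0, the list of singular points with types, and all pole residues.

Denominator factor (ν - 1/3): pole of order 1 at 1/3, modulus 1/3.
Denominator factor (ν + 6): pole of order 1 at -6, modulus 6.
The radius of convergence is the smallest modulus among the singular points: 1/3.
At the order-1 pole -6 set g(ν) = (ν - (-6))*f(ν) = (-6*ν/11 - 28/27)/(ν - 1/3).
Simple pole: residue = g(a) at a = -6, which is -664/1881.
At the order-1 pole 1/3 set g(ν) = (ν - (1/3))*f(ν) = (-6*ν/11 - 28/27)/(ν + 6).
Simple pole: residue = g(a) at a = 1/3, which is -362/1881.
List the singular points by increasing real part (a conjugate pair: the negative imaginary part first).

Radius of convergence at 0: 1/3.
At -6: a pole of order 1; residue -664/1881.
At 1/3: a pole of order 1; residue -362/1881.


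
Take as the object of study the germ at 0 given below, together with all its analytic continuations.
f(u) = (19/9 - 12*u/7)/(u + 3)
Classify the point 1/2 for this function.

Denominator factors: u + 3 = 7/2 at u = 1/2 — none vanishes.
So the germ continues analytically to 1/2.

The point is a regular point.


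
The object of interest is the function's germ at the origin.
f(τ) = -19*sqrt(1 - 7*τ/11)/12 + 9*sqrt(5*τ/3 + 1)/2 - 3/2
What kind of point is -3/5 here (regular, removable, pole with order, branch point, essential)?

The point is an algebraic (square-root) branch point.

The term (9/2)*sqrt(1 - τ/(-3/5)) has argument 1 - -3/5/(-3/5) = 0 at -3/5: a square-root (algebraic, two-sheeted) branch point; the remaining terms are analytic or single-valued there.


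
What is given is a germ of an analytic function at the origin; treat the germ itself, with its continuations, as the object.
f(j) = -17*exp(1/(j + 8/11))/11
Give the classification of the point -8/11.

The point is an essential singularity.

The exponent 1/(j - (-8/11)) has a pole at -8/11, so exp(1/(j - (-8/11))) takes every nonzero value near it: an essential singularity (not a pole of any order).


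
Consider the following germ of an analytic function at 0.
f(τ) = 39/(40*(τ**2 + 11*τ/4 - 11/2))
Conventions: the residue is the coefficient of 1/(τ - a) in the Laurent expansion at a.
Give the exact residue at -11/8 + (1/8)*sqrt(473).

The factor τ**2 + 11*τ/4 - 11/2 splits as (τ - a)(τ - a') with a = -11/8 + (1/8)*sqrt(473), a' = -11/8 - (1/8)*sqrt(473). At the order-1 pole a set g(τ) = (τ - a)*f(τ) = [39/40] / (τ - a').
Simple pole: residue = g(a) at a = -11/8 + (1/8)*sqrt(473), which is (39/4730)*sqrt(473).

The residue is (39/4730)*sqrt(473).


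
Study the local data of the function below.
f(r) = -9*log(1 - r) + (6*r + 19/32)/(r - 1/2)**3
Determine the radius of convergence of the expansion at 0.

The radius of convergence is 1/2.

Denominator factor (r - 1/2)^3: pole of order 3 at 1/2, modulus 1/2.
Branch term (-9)*log(1 - r/(1)): its argument vanishes at r = 1, a logarithmic branch point, modulus 1.
The radius of convergence is the smallest modulus among the singular points: 1/2.


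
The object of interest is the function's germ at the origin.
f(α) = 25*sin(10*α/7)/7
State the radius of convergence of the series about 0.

The radius of convergence is infinite.

The factor sin(10*α/7) is entire and contributes no finite singular point.
The polynomial part has no poles.
No finite singular points: the Taylor series at 0 converges everywhere.


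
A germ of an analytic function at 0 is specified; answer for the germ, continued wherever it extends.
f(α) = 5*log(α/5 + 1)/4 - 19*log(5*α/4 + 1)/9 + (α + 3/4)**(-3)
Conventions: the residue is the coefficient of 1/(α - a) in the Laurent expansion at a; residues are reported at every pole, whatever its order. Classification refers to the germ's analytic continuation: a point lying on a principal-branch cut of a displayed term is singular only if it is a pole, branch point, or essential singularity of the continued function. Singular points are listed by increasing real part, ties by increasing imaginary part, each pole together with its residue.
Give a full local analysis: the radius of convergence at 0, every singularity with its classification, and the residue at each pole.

Denominator factor (α + 3/4)^3: pole of order 3 at -3/4, modulus 3/4.
Branch term (5/4)*log(1 - α/(-5)): its argument vanishes at α = -5, a logarithmic branch point, modulus 5.
Branch term (-19/9)*log(1 - α/(-4/5)): its argument vanishes at α = -4/5, a logarithmic branch point, modulus 4/5.
The radius of convergence is the smallest modulus among the singular points: 3/4.
The branch terms are analytic at -3/4 and contribute nothing to the residue; only the rational part matters.
At the order-3 pole -3/4 set g(α) = (α - (-3/4))^3*(rational part) = 1.
Order-3 pole: residue = g''(a)/2; g''(-3/4) = 0, so the residue is 0.
List the singular points by increasing real part (a conjugate pair: the negative imaginary part first).

Radius of convergence at 0: 3/4.
At -5: a logarithmic branch point.
At -4/5: a logarithmic branch point.
At -3/4: a pole of order 3; residue 0.


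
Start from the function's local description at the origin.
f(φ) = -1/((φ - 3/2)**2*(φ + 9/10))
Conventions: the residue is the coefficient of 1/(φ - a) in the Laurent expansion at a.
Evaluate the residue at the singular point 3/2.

The residue is 25/144.

At the order-2 pole 3/2 set g(φ) = (φ - (3/2))^2*f(φ) = -1/(φ + 9/10).
Order-2 pole: residue = g'(a); g'(3/2) = 25/144, so the residue is 25/144.


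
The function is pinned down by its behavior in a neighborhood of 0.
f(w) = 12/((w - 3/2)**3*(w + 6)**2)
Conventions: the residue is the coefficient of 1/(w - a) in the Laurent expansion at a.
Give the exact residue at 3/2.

The residue is 64/5625.

At the order-3 pole 3/2 set g(w) = (w - (3/2))^3*f(w) = 12/(w + 6)**2.
Order-3 pole: residue = g''(a)/2; g''(3/2) = 128/5625, so the residue is 64/5625.


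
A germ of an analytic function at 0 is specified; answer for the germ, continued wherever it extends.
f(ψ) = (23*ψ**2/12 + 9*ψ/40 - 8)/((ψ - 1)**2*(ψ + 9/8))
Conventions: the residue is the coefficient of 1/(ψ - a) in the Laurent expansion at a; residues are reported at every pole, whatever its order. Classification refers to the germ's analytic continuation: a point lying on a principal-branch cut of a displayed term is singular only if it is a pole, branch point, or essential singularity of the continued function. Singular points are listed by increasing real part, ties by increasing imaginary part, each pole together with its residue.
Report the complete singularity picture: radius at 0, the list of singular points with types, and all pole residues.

Radius of convergence at 0: 1.
At -9/8: a pole of order 1; residue -7459/5780.
At 1: a pole of order 2; residue 13903/4335.

Denominator factor (ψ + 9/8): pole of order 1 at -9/8, modulus 9/8.
Denominator factor (ψ - 1)^2: pole of order 2 at 1, modulus 1.
The radius of convergence is the smallest modulus among the singular points: 1.
At the order-1 pole -9/8 set g(ψ) = (ψ - (-9/8))*f(ψ) = (23*ψ**2/12 + 9*ψ/40 - 8)/(ψ - 1)**2.
Simple pole: residue = g(a) at a = -9/8, which is -7459/5780.
At the order-2 pole 1 set g(ψ) = (ψ - (1))^2*f(ψ) = (23*ψ**2/12 + 9*ψ/40 - 8)/(ψ + 9/8).
Order-2 pole: residue = g'(a); g'(1) = 13903/4335, so the residue is 13903/4335.
List the singular points by increasing real part (a conjugate pair: the negative imaginary part first).


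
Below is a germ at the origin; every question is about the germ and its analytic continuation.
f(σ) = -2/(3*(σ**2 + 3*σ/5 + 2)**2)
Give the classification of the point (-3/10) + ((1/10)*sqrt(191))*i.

The denominator factor σ**2 + 3*σ/5 + 2 vanishes at (-3/10) + ((1/10)*sqrt(191))*i and appears to the power 2; the numerator there equals -2/3, nonzero, and no other factor vanishes.
Hence a pole whose order is the multiplicity, 2.

The point is a pole of order 2.


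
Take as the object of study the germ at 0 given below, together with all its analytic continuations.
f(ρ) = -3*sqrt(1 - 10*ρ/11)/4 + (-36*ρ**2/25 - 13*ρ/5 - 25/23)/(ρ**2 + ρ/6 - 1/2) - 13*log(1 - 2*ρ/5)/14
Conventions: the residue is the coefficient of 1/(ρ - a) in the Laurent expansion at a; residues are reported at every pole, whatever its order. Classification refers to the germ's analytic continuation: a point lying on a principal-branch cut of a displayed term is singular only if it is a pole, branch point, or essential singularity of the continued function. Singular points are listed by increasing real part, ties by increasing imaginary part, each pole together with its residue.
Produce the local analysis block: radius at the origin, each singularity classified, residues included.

Denominator factor (ρ**2 + ρ/6 - 1/2): discriminant 73/36, real irrational roots -1/12 + (1/12)*sqrt(73) and -1/12 - (1/12)*sqrt(73); poles of order 1, moduli -1/12 + (1/12)*sqrt(73) and 1/12 + (1/12)*sqrt(73).
Branch term (-13/14)*log(1 - ρ/(5/2)): its argument vanishes at ρ = 5/2, a logarithmic branch point, modulus 5/2.
Branch term (-3/4)*sqrt(1 - ρ/(11/10)): its argument vanishes at ρ = 11/10, a square-root branch point, modulus 11/10.
The radius of convergence is the smallest modulus among the singular points: -1/12 + (1/12)*sqrt(73).
The branch terms are analytic at -1/12 - (1/12)*sqrt(73) and contribute nothing to the residue; only the rational part matters.
The factor ρ**2 + ρ/6 - 1/2 splits as (ρ - a)(ρ - a') with a = -1/12 - (1/12)*sqrt(73), a' = -1/12 + (1/12)*sqrt(73). At the order-1 pole a set g(ρ) = (ρ - a)*(rational part) = [-36*ρ**2/25 - 13*ρ/5 - 25/23] / (ρ - a').
Simple pole: residue = g(a) at a = -1/12 - (1/12)*sqrt(73), which is -59/50 + (11111/83950)*sqrt(73).
The branch terms are analytic at -1/12 + (1/12)*sqrt(73) and contribute nothing to the residue; only the rational part matters.
The factor ρ**2 + ρ/6 - 1/2 splits as (ρ - a)(ρ - a') with a = -1/12 + (1/12)*sqrt(73), a' = -1/12 - (1/12)*sqrt(73). At the order-1 pole a set g(ρ) = (ρ - a)*(rational part) = [-36*ρ**2/25 - 13*ρ/5 - 25/23] / (ρ - a').
Simple pole: residue = g(a) at a = -1/12 + (1/12)*sqrt(73), which is -59/50 - (11111/83950)*sqrt(73).
List the singular points by increasing real part (a conjugate pair: the negative imaginary part first).

Radius of convergence at 0: -1/12 + (1/12)*sqrt(73).
At -1/12 - (1/12)*sqrt(73): a pole of order 1; residue -59/50 + (11111/83950)*sqrt(73).
At -1/12 + (1/12)*sqrt(73): a pole of order 1; residue -59/50 - (11111/83950)*sqrt(73).
At 11/10: an algebraic (square-root) branch point.
At 5/2: a logarithmic branch point.


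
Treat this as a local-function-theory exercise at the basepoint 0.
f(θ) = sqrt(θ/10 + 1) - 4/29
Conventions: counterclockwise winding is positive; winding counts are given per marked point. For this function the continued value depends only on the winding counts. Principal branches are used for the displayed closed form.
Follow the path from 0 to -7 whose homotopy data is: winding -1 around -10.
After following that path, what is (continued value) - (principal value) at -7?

The rational part is single-valued and drops out of the difference; each branch term changes only by its own monodromy.
(1)*sqrt(1 - θ/(-10)): winding -1 is odd, the square root flips sign, contributing -2*(1)*sqrt(1 - (-7)/(-10)) = -2*(1)*sqrt(3/10) = -(1/5)*sqrt(30).
Summing the contributions at θ = -7 gives -(1/5)*sqrt(30).

Continued minus principal equals -(1/5)*sqrt(30).


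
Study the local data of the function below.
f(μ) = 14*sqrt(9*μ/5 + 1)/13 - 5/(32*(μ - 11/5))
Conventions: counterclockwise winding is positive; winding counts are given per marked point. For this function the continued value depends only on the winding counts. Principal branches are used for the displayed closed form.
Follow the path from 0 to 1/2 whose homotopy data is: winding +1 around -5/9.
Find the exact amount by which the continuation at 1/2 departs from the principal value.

Continued minus principal equals -(14/65)*sqrt(190).

The rational part is single-valued and drops out of the difference; each branch term changes only by its own monodromy.
(14/13)*sqrt(1 - μ/(-5/9)): winding +1 is odd, the square root flips sign, contributing -2*(14/13)*sqrt(1 - (1/2)/(-5/9)) = -2*(14/13)*sqrt(19/10) = -(14/65)*sqrt(190).
Summing the contributions at μ = 1/2 gives -(14/65)*sqrt(190).


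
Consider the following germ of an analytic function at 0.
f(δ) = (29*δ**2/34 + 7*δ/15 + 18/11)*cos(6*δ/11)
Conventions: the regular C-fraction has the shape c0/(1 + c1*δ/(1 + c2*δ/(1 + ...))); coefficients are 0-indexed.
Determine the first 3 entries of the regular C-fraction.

Taylor coefficients (expand at 0): a_0 = 18/11, a_1 = 7/15, a_2 = 27583/45254.
c0 = a_0 = 18/11. Peel one level at a time: if S = 1 + c*δ/S' with S'(0) = 1, then c is the δ-coefficient of S and S' = c*δ/(S - 1).
S_1 = c0/f = 1 + (-77/270)*δ + (-21829811/74977650)*δ^2 + ...; c1 = -77/270.
S_2 = c1*δ/(S_1 - 1) = 1 + (-21829811/21382515)*δ + ...; c2 = -21829811/21382515.

The regular C-fraction coefficients are [18/11, -77/270, -21829811/21382515].


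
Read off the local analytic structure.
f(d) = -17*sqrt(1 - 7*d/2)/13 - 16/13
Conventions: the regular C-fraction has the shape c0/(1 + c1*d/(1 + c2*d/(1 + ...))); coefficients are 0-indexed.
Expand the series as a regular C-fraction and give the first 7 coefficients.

The regular C-fraction coefficients are [-33/13, 119/132, -469/264, -231/536, -707/536, -469/808, -945/808].

Taylor coefficients (expand at 0): a_0 = -33/13, a_1 = 119/52, a_2 = 833/416, a_3 = 5831/1664, a_4 = 204085/26624, a_5 = 2000033/106496, a_6 = 42000693/851968.
c0 = a_0 = -33/13. Peel one level at a time: if S = 1 + c*d/S' with S'(0) = 1, then c is the d-coefficient of S and S' = c*d/(S - 1).
S_1 = c0/f = 1 + (119/132)*d + (55811/34848)*d^2 + ...; c1 = 119/132.
S_2 = c1*d/(S_1 - 1) = 1 + (-469/264)*d + (-49/64)*d^2 + ...; c2 = -469/264.
S_3 = c2*d/(S_2 - 1) = 1 + (-231/536)*d + (-163317/287296)*d^2 + ...; c3 = -231/536.
S_4 = c3*d/(S_3 - 1) = 1 + (-707/536)*d + (-49/64)*d^2 + ...; c4 = -707/536.
S_5 = c4*d/(S_4 - 1) = 1 + (-469/808)*d + (-443205/652864)*d^2 + ...; c5 = -469/808.
S_6 = c5*d/(S_5 - 1) = 1 + (-945/808)*d + ...; c6 = -945/808.


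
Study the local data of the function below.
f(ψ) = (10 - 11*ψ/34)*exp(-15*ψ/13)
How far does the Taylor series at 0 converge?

The radius of convergence is infinite.

The factor exp(-15*ψ/13) is entire and contributes no finite singular point.
The polynomial part has no poles.
No finite singular points: the Taylor series at 0 converges everywhere.


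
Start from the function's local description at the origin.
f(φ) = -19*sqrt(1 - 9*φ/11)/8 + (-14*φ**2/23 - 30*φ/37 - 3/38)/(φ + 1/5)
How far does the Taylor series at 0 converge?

Denominator factor (φ + 1/5): pole of order 1 at -1/5, modulus 1/5.
Branch term (-19/8)*sqrt(1 - φ/(11/9)): its argument vanishes at φ = 11/9, a square-root branch point, modulus 11/9.
The radius of convergence is the smallest modulus among the singular points: 1/5.

The radius of convergence is 1/5.


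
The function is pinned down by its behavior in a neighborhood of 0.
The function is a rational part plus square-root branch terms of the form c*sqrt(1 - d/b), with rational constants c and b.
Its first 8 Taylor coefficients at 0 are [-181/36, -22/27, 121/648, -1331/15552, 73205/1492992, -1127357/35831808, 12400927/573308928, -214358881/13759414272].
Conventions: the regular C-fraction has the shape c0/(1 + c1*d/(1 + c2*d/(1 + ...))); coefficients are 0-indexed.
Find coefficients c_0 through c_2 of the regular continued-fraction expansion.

The regular C-fraction coefficients are [-181/36, -88/543, 1133/2896].

Taylor coefficients (read off): a_0 = -181/36, a_1 = -22/27, a_2 = 121/648.
c0 = a_0 = -181/36. Peel one level at a time: if S = 1 + c*d/S' with S'(0) = 1, then c is the d-coefficient of S and S' = c*d/(S - 1).
S_1 = c0/f = 1 + (-88/543)*d + (12463/196566)*d^2 + ...; c1 = -88/543.
S_2 = c1*d/(S_1 - 1) = 1 + (1133/2896)*d + ...; c2 = 1133/2896.


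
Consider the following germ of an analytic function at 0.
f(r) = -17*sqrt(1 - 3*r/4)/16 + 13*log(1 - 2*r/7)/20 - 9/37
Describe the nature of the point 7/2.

The point is a logarithmic branch point.

The term (13/20)*log(1 - r/(7/2)) has argument 1 - 7/2/(7/2) = 0 at 7/2: a logarithmic (infinitely-sheeted) branch point; the remaining terms are analytic or single-valued there.


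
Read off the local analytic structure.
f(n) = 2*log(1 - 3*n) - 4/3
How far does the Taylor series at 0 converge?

Branch term (2)*log(1 - n/(1/3)): its argument vanishes at n = 1/3, a logarithmic branch point, modulus 1/3.
The radius of convergence is the smallest modulus among the singular points: 1/3.

The radius of convergence is 1/3.


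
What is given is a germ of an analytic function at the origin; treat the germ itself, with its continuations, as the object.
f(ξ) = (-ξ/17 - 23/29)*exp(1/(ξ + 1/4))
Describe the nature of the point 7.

The point is a regular point.

There is no denominator, hence no pole anywhere.
The essential point of exp(1/(ξ - (-1/4))) is -1/4, not 7.
So the germ continues analytically to 7.


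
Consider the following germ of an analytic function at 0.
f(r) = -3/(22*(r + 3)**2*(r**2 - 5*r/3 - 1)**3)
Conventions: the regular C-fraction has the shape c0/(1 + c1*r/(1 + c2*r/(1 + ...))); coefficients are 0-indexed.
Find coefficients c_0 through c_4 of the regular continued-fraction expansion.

The regular C-fraction coefficients are [1/66, 17/3, -79/51, 2273/1343, -308278/538701].

Taylor coefficients (expand at 0): a_0 = 1/66, a_1 = -17/198, a_2 = 35/99, a_3 = -731/594, a_4 = 6929/1782.
c0 = a_0 = 1/66. Peel one level at a time: if S = 1 + c*r/S' with S'(0) = 1, then c is the r-coefficient of S and S' = c*r/(S - 1).
S_1 = c0/f = 1 + (17/3)*r + (79/9)*r^2 + ...; c1 = 17/3.
S_2 = c1*r/(S_1 - 1) = 1 + (-79/51)*r + (2273/867)*r^2 + ...; c2 = -79/51.
S_3 = c2*r/(S_2 - 1) = 1 + (2273/1343)*r + (18134/18723)*r^2 + ...; c3 = 2273/1343.
S_4 = c3*r/(S_3 - 1) = 1 + (-308278/538701)*r + ...; c4 = -308278/538701.


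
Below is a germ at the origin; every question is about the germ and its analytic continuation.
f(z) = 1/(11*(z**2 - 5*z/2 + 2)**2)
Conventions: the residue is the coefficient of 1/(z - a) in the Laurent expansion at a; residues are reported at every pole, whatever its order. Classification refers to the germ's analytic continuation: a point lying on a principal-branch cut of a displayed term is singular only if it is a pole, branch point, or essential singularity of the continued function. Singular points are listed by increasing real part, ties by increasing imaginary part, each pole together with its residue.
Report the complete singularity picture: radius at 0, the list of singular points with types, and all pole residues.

Denominator factor (z**2 - 5*z/2 + 2)^2: discriminant -7/4, complex-conjugate roots (5/4) + ((1/4)*sqrt(7))*i and (5/4) - ((1/4)*sqrt(7))*i; poles of order 2, moduli sqrt(2) and sqrt(2).
The radius of convergence is the smallest modulus among the singular points: sqrt(2).
The factor z**2 - 5*z/2 + 2 splits as (z - a)(z - a') with a = (5/4) - ((1/4)*sqrt(7))*i, a' = (5/4) + ((1/4)*sqrt(7))*i. At the order-2 pole a set g(z) = (z - a)^2*f(z) = [1/11] / (z - a')^2.
Order-2 pole: residue = g'(a); g'((5/4) - ((1/4)*sqrt(7))*i) = ((16/539)*sqrt(7))*i, so the residue is ((16/539)*sqrt(7))*i.
The factor z**2 - 5*z/2 + 2 splits as (z - a)(z - a') with a = (5/4) + ((1/4)*sqrt(7))*i, a' = (5/4) - ((1/4)*sqrt(7))*i. At the order-2 pole a set g(z) = (z - a)^2*f(z) = [1/11] / (z - a')^2.
Order-2 pole: residue = g'(a); g'((5/4) + ((1/4)*sqrt(7))*i) = -((16/539)*sqrt(7))*i, so the residue is -((16/539)*sqrt(7))*i.
List the singular points by increasing real part (a conjugate pair: the negative imaginary part first).

Radius of convergence at 0: sqrt(2).
At (5/4) - ((1/4)*sqrt(7))*i: a pole of order 2; residue ((16/539)*sqrt(7))*i.
At (5/4) + ((1/4)*sqrt(7))*i: a pole of order 2; residue -((16/539)*sqrt(7))*i.


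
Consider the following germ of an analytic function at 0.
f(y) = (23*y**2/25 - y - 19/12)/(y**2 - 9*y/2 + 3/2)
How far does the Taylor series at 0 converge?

The radius of convergence is 9/4 - (1/4)*sqrt(57).

Denominator factor (y**2 - 9*y/2 + 3/2): discriminant 57/4, real irrational roots 9/4 + (1/4)*sqrt(57) and 9/4 - (1/4)*sqrt(57); poles of order 1, moduli 9/4 + (1/4)*sqrt(57) and 9/4 - (1/4)*sqrt(57).
The radius of convergence is the smallest modulus among the singular points: 9/4 - (1/4)*sqrt(57).


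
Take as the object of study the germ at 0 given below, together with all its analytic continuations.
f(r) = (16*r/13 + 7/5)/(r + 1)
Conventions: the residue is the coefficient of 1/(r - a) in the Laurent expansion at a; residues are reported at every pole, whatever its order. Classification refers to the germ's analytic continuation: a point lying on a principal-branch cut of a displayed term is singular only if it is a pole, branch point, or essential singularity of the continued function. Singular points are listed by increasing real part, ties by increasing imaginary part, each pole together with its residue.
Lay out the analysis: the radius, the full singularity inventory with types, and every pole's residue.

Denominator factor (r + 1): pole of order 1 at -1, modulus 1.
The radius of convergence is the smallest modulus among the singular points: 1.
At the order-1 pole -1 set g(r) = (r - (-1))*f(r) = 16*r/13 + 7/5.
Simple pole: residue = g(a) at a = -1, which is 11/65.

Radius of convergence at 0: 1.
At -1: a pole of order 1; residue 11/65.


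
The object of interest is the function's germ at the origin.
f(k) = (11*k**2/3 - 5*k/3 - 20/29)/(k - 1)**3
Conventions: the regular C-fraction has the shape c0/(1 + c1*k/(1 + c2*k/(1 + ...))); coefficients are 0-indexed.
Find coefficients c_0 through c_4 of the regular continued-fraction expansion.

Taylor coefficients (expand at 0): a_0 = 20/29, a_1 = 325/87, a_2 = 476/87, a_3 = 171/29, a_4 = 436/87.
c0 = a_0 = 20/29. Peel one level at a time: if S = 1 + c*k/S' with S'(0) = 1, then c is the k-coefficient of S and S' = c*k/(S - 1).
S_1 = c0/f = 1 + (-65/12)*k + (15413/720)*k^2 + ...; c1 = -65/12.
S_2 = c1*k/(S_1 - 1) = 1 + (15413/3900)*k + (59851/105625)*k^2 + ...; c2 = 15413/3900.
S_3 = c2*k/(S_2 - 1) = 1 + (-718212/5009225)*k + (-17778528/1187802845)*k^2 + ...; c3 = -718212/5009225.
S_4 = c3*k/(S_3 - 1) = 1 + (-96300360/922483463)*k + ...; c4 = -96300360/922483463.

The regular C-fraction coefficients are [20/29, -65/12, 15413/3900, -718212/5009225, -96300360/922483463].


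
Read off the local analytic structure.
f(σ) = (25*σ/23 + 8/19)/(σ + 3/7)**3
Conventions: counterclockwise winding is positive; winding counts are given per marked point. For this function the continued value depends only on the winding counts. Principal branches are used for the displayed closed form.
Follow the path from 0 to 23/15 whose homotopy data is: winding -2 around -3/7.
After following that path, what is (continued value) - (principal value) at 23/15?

Continued minus principal equals 0.

The function is rational, hence single-valued: continuing it around any pole returns the same value, so the difference is 0.


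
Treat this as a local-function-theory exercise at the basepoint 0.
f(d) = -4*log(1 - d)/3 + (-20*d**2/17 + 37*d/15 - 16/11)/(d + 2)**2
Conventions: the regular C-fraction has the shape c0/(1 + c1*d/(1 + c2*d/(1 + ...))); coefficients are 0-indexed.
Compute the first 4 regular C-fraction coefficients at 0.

The regular C-fraction coefficients are [-4/11, 509/80, -4249737/692240, -29531942380/330956768349].

Taylor coefficients (expand at 0): a_0 = -4/11, a_1 = 509/220, a_2 = -1933/3740, a_3 = 186191/134640.
c0 = a_0 = -4/11. Peel one level at a time: if S = 1 + c*d/S' with S'(0) = 1, then c is the d-coefficient of S and S' = c*d/(S - 1).
S_1 = c0/f = 1 + (509/80)*d + (4249737/108800)*d^2 + ...; c1 = 509/80.
S_2 = c1*d/(S_1 - 1) = 1 + (-4249737/692240)*d + (-1476597119/2695478724)*d^2 + ...; c2 = -4249737/692240.
S_3 = c2*d/(S_2 - 1) = 1 + (-29531942380/330956768349)*d + ...; c3 = -29531942380/330956768349.


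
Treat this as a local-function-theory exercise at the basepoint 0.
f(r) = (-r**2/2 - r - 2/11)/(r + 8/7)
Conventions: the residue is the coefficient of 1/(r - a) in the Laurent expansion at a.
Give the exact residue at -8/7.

The residue is 166/539.

At the order-1 pole -8/7 set g(r) = (r - (-8/7))*f(r) = -r**2/2 - r - 2/11.
Simple pole: residue = g(a) at a = -8/7, which is 166/539.


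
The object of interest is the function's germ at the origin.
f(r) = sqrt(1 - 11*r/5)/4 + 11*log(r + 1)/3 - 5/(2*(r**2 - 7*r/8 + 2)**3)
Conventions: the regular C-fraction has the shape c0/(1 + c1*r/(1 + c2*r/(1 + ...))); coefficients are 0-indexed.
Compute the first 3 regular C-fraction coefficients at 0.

Taylor coefficients (expand at 0): a_0 = -1/16, a_1 = 11449/3840, a_2 = -287957/153600.
c0 = a_0 = -1/16. Peel one level at a time: if S = 1 + c*r/S' with S'(0) = 1, then c is the r-coefficient of S and S' = c*r/(S - 1).
S_1 = c0/f = 1 + (11449/240)*r + (129351859/57600)*r^2 + ...; c1 = 11449/240.
S_2 = c1*r/(S_1 - 1) = 1 + (-129351859/2747760)*r + ...; c2 = -129351859/2747760.

The regular C-fraction coefficients are [-1/16, 11449/240, -129351859/2747760].


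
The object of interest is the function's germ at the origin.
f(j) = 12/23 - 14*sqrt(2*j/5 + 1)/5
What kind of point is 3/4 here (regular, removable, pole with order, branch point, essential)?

The point is a regular point.

There is no denominator, hence no pole anywhere.
Branch term sqrt(1 - j/(-5/2)): argument at 3/4 is 13/10, nonzero, so 3/4 is not its branch point (a point on a principal cut is still regular for the continued germ).
So the germ continues analytically to 3/4.


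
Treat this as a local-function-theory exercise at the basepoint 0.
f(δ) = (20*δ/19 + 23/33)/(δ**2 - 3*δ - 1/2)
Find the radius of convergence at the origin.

The radius of convergence is -3/2 + (1/2)*sqrt(11).

Denominator factor (δ**2 - 3*δ - 1/2): discriminant 11, real irrational roots 3/2 + (1/2)*sqrt(11) and 3/2 - (1/2)*sqrt(11); poles of order 1, moduli 3/2 + (1/2)*sqrt(11) and -3/2 + (1/2)*sqrt(11).
The radius of convergence is the smallest modulus among the singular points: -3/2 + (1/2)*sqrt(11).


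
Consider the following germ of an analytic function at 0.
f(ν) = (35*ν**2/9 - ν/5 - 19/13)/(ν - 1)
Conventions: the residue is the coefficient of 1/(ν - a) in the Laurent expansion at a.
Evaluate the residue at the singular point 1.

At the order-1 pole 1 set g(ν) = (ν - (1))*f(ν) = 35*ν**2/9 - ν/5 - 19/13.
Simple pole: residue = g(a) at a = 1, which is 1303/585.

The residue is 1303/585.


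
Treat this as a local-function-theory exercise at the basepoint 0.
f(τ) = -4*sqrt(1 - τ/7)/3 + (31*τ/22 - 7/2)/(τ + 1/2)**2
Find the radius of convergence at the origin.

The radius of convergence is 1/2.

Denominator factor (τ + 1/2)^2: pole of order 2 at -1/2, modulus 1/2.
Branch term (-4/3)*sqrt(1 - τ/(7)): its argument vanishes at τ = 7, a square-root branch point, modulus 7.
The radius of convergence is the smallest modulus among the singular points: 1/2.


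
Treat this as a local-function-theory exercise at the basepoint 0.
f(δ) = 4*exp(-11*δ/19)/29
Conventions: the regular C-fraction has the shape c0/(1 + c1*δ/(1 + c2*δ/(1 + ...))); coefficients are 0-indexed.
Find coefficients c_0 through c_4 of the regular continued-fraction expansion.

Taylor coefficients (expand at 0): a_0 = 4/29, a_1 = -44/551, a_2 = 242/10469, a_3 = -2662/596733, a_4 = 14641/22675854.
c0 = a_0 = 4/29. Peel one level at a time: if S = 1 + c*δ/S' with S'(0) = 1, then c is the δ-coefficient of S and S' = c*δ/(S - 1).
S_1 = c0/f = 1 + (11/19)*δ + (121/722)*δ^2 + ...; c1 = 11/19.
S_2 = c1*δ/(S_1 - 1) = 1 + (-11/38)*δ + (121/4332)*δ^2 + ...; c2 = -11/38.
S_3 = c2*δ/(S_2 - 1) = 1 + (11/114)*δ + (121/12996)*δ^2 + ...; c3 = 11/114.
S_4 = c3*δ/(S_3 - 1) = 1 + (-11/114)*δ + ...; c4 = -11/114.

The regular C-fraction coefficients are [4/29, 11/19, -11/38, 11/114, -11/114].


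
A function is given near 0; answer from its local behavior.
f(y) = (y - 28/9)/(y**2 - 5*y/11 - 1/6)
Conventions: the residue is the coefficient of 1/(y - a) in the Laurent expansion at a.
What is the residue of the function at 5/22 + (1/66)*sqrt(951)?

The factor y**2 - 5*y/11 - 1/6 splits as (y - a)(y - a') with a = 5/22 + (1/66)*sqrt(951), a' = 5/22 - (1/66)*sqrt(951). At the order-1 pole a set g(y) = (y - a)*f(y) = [y - 28/9] / (y - a').
Simple pole: residue = g(a) at a = 5/22 + (1/66)*sqrt(951), which is 1/2 - (571/5706)*sqrt(951).

The residue is 1/2 - (571/5706)*sqrt(951).


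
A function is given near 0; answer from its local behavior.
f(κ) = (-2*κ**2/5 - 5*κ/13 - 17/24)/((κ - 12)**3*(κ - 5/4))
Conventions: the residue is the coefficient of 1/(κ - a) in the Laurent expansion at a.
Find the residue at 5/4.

The residue is 4528/3100773.

At the order-1 pole 5/4 set g(κ) = (κ - (5/4))*f(κ) = (-2*κ**2/5 - 5*κ/13 - 17/24)/(κ - 12)**3.
Simple pole: residue = g(a) at a = 5/4, which is 4528/3100773.


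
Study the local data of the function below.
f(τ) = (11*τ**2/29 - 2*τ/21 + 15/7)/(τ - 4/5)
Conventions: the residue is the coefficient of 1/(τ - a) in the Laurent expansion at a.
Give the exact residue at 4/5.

At the order-1 pole 4/5 set g(τ) = (τ - (4/5))*f(τ) = 11*τ**2/29 - 2*τ/21 + 15/7.
Simple pole: residue = g(a) at a = 4/5, which is 5023/2175.

The residue is 5023/2175.


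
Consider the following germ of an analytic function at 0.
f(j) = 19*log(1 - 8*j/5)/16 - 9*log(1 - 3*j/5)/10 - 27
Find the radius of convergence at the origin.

The radius of convergence is 5/8.

Branch term (19/16)*log(1 - j/(5/8)): its argument vanishes at j = 5/8, a logarithmic branch point, modulus 5/8.
Branch term (-9/10)*log(1 - j/(5/3)): its argument vanishes at j = 5/3, a logarithmic branch point, modulus 5/3.
The radius of convergence is the smallest modulus among the singular points: 5/8.


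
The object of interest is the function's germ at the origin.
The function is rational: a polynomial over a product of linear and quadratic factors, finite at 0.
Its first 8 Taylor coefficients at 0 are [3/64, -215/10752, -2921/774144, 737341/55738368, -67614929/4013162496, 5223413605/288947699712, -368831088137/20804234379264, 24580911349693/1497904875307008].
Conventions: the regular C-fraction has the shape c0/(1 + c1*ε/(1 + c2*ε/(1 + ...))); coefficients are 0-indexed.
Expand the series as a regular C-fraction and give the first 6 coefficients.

The regular C-fraction coefficients are [3/64, 215/504, -926/1505, 3609333/3185440, 125416165/282941152, -25730762/11139872107].

Taylor coefficients (read off): a_0 = 3/64, a_1 = -215/10752, a_2 = -2921/774144, a_3 = 737341/55738368, a_4 = -67614929/4013162496, a_5 = 5223413605/288947699712.
c0 = a_0 = 3/64. Peel one level at a time: if S = 1 + c*ε/S' with S'(0) = 1, then c is the ε-coefficient of S and S' = c*ε/(S - 1).
S_1 = c0/f = 1 + (215/504)*ε + (463/1764)*ε^2 + ...; c1 = 215/504.
S_2 = c1*ε/(S_1 - 1) = 1 + (-926/1505)*ε + (515619/739600)*ε^2 + ...; c2 = -926/1505.
S_3 = c2*ε/(S_2 - 1) = 1 + (3609333/3185440)*ε + (-110249559/219513856)*ε^2 + ...; c3 = 3609333/3185440.
S_4 = c3*ε/(S_3 - 1) = 1 + (125416165/282941152)*ε + (5974205/5835126544)*ε^2 + ...; c4 = 125416165/282941152.
S_5 = c4*ε/(S_4 - 1) = 1 + (-25730762/11139872107)*ε + ...; c5 = -25730762/11139872107.


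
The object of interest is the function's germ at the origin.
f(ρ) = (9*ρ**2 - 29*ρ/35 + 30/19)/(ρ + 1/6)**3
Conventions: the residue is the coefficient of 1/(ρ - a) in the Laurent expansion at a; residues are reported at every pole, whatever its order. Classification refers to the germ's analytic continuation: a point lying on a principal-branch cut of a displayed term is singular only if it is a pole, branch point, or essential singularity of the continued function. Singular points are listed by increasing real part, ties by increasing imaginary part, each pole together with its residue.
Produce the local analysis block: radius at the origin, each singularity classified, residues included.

Radius of convergence at 0: 1/6.
At -1/6: a pole of order 3; residue 9.

Denominator factor (ρ + 1/6)^3: pole of order 3 at -1/6, modulus 1/6.
The radius of convergence is the smallest modulus among the singular points: 1/6.
At the order-3 pole -1/6 set g(ρ) = (ρ - (-1/6))^3*f(ρ) = 9*ρ**2 - 29*ρ/35 + 30/19.
Order-3 pole: residue = g''(a)/2; g''(-1/6) = 18, so the residue is 9.


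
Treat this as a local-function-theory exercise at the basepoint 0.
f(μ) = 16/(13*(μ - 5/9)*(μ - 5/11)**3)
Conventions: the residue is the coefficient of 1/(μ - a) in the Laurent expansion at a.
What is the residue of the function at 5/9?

The residue is 1940598/1625.

At the order-1 pole 5/9 set g(μ) = (μ - (5/9))*f(μ) = 16/(13*(μ - 5/11)**3).
Simple pole: residue = g(a) at a = 5/9, which is 1940598/1625.


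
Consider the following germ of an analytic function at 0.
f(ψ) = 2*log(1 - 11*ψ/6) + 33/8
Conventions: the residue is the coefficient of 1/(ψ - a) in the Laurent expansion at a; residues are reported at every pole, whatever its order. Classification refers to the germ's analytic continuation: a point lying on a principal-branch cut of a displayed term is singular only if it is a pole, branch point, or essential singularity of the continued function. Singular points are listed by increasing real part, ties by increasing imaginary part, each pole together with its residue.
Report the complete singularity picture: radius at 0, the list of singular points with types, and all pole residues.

Radius of convergence at 0: 6/11.
At 6/11: a logarithmic branch point.

Branch term (2)*log(1 - ψ/(6/11)): its argument vanishes at ψ = 6/11, a logarithmic branch point, modulus 6/11.
The radius of convergence is the smallest modulus among the singular points: 6/11.


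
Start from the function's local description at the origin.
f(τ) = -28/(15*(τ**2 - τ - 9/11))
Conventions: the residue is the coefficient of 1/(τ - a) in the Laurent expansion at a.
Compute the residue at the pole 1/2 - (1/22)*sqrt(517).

The factor τ**2 - τ - 9/11 splits as (τ - a)(τ - a') with a = 1/2 - (1/22)*sqrt(517), a' = 1/2 + (1/22)*sqrt(517). At the order-1 pole a set g(τ) = (τ - a)*f(τ) = [-28/15] / (τ - a').
Simple pole: residue = g(a) at a = 1/2 - (1/22)*sqrt(517), which is (28/705)*sqrt(517).

The residue is (28/705)*sqrt(517).


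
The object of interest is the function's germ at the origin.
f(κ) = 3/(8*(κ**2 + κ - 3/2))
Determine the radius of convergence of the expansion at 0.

Denominator factor (κ**2 + κ - 3/2): discriminant 7, real irrational roots -1/2 + (1/2)*sqrt(7) and -1/2 - (1/2)*sqrt(7); poles of order 1, moduli -1/2 + (1/2)*sqrt(7) and 1/2 + (1/2)*sqrt(7).
The radius of convergence is the smallest modulus among the singular points: -1/2 + (1/2)*sqrt(7).

The radius of convergence is -1/2 + (1/2)*sqrt(7).


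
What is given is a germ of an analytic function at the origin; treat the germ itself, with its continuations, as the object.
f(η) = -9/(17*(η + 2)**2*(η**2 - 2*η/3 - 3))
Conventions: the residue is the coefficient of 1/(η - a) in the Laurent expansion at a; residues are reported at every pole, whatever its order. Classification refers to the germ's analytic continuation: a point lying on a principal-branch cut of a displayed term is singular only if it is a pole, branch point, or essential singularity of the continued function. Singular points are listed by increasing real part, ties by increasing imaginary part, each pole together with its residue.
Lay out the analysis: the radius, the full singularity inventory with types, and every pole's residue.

Radius of convergence at 0: -1/3 + (2/3)*sqrt(7).
At -2: a pole of order 2; residue -54/119.
At 1/3 - (2/3)*sqrt(7): a pole of order 1; residue 27/119 + (297/3332)*sqrt(7).
At 1/3 + (2/3)*sqrt(7): a pole of order 1; residue 27/119 - (297/3332)*sqrt(7).


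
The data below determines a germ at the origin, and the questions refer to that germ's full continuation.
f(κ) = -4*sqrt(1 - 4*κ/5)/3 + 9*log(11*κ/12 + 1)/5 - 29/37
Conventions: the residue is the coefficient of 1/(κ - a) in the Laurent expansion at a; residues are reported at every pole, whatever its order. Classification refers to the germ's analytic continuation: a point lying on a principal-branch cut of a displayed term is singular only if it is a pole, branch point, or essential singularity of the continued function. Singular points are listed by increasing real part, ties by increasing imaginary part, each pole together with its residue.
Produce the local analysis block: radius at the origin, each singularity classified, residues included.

Radius of convergence at 0: 12/11.
At -12/11: a logarithmic branch point.
At 5/4: an algebraic (square-root) branch point.

Branch term (-4/3)*sqrt(1 - κ/(5/4)): its argument vanishes at κ = 5/4, a square-root branch point, modulus 5/4.
Branch term (9/5)*log(1 - κ/(-12/11)): its argument vanishes at κ = -12/11, a logarithmic branch point, modulus 12/11.
The radius of convergence is the smallest modulus among the singular points: 12/11.
List the singular points by increasing real part (a conjugate pair: the negative imaginary part first).


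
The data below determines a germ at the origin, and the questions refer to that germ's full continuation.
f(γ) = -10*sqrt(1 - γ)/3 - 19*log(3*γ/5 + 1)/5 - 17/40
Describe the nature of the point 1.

The point is an algebraic (square-root) branch point.

The term (-10/3)*sqrt(1 - γ/(1)) has argument 1 - 1/(1) = 0 at 1: a square-root (algebraic, two-sheeted) branch point; the remaining terms are analytic or single-valued there.


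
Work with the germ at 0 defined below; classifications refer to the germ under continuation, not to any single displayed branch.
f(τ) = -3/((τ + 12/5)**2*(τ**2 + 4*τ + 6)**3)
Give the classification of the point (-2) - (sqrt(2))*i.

The point is a pole of order 3.

The denominator factor τ**2 + 4*τ + 6 vanishes at (-2) - (sqrt(2))*i and appears to the power 3; the numerator there equals -3, nonzero, and no other factor vanishes.
Hence a pole whose order is the multiplicity, 3.


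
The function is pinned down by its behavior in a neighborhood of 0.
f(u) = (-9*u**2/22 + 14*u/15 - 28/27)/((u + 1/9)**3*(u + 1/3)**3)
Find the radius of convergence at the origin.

The radius of convergence is 1/9.

Denominator factor (u + 1/9)^3: pole of order 3 at -1/9, modulus 1/9.
Denominator factor (u + 1/3)^3: pole of order 3 at -1/3, modulus 1/3.
The radius of convergence is the smallest modulus among the singular points: 1/9.
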